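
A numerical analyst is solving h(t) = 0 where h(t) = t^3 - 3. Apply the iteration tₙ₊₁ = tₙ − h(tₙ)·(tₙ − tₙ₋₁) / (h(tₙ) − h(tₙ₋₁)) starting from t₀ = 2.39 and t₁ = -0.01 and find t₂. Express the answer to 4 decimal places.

h(2.39) = 10.651919, h(-0.01) = -3.000001
t₂ = -0.010000 − (-3.000001)·(-0.010000 − 2.390000) / (-3.000001 − 10.651919) = -0.010000 − (7.200002)/(-13.651920) = 0.517399

0.5174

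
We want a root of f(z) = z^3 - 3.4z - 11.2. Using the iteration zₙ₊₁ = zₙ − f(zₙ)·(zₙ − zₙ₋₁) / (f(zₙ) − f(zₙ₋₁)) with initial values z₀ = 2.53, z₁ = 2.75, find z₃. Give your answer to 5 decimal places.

2.73712

f(2.53) = -3.6077230, f(2.75) = 0.2468750
z₂ = 2.7500000 − 0.2468750·(2.7500000 − 2.5300000) / (0.2468750 − (-3.6077230)) = 2.7500000 − (0.0543125)/(3.8545980) = 2.7359097
f(2.7359097) = -0.0232568
z₃ = 2.7359097 − (-0.0232568)·(2.7359097 − 2.7500000) / (-0.0232568 − 0.2468750) = 2.7359097 − (0.0003277)/(-0.2701318) = 2.7371228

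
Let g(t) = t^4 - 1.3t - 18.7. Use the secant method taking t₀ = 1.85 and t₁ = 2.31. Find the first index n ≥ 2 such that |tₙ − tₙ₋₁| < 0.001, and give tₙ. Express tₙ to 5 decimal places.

n = 5, tₙ = 2.15331

g(1.85) = -9.3914937, g(2.31) = 6.7709632
t₂ = 2.3100000 − 6.7709632·(0.4600000)/(16.1624570) = 2.1172915;  |Δ| = 0.1927085
g(2.1172915) = -1.3558782
t₃ = 2.1172915 − (-1.3558782)·(-0.1927085)/(-8.1268414) = 2.1494429;  |Δ| = 0.0321514
g(2.1494429) = -0.1489084
t₄ = 2.1494429 − (-0.1489084)·(0.0321514)/(1.2069698) = 2.1534095;  |Δ| = 0.0039666
g(2.1534095) = 0.0039369
t₅ = 2.1534095 − 0.0039369·(0.0039666)/(0.1528453) = 2.1533073;  |Δ| = 0.0001022
|t₅ − t₄| = 0.0001022 < 0.001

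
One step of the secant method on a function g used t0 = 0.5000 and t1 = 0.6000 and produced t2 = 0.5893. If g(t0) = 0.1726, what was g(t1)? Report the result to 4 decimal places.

The secant line through (0.5000, 0.1726) and (0.6000, g(t1)) crosses zero at t2 = 0.5893.
So (0.5000, 0.1726), (0.6000, g(t1)), (0.5893, 0) are collinear:
g(t1) = 0.1726 · (0.6000 − 0.5893) / (0.5000 − 0.5893) = 0.1726 · (0.010700)/(-0.089300) = -0.020681

-0.0207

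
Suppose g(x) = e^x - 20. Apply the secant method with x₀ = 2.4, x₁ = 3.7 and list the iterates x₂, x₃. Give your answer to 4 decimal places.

g(2.4) = -8.976824, g(3.7) = 20.447304
x₂ = 3.700000 − 20.447304·(3.700000 − 2.400000) / (20.447304 − (-8.976824)) = 3.700000 − (26.581496)/(29.424128) = 2.796609
g(2.796609) = -3.611024
x₃ = 2.796609 − (-3.611024)·(2.796609 − 3.700000) / (-3.611024 − 20.447304) = 2.796609 − (3.262167)/(-24.058329) = 2.932203

2.7966, 2.9322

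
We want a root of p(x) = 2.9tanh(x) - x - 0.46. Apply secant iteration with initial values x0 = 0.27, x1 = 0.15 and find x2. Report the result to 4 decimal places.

p(0.27) = 0.034512, p(0.15) = -0.178233
x2 = 0.150000 − (-0.178233)·(0.150000 − 0.270000) / (-0.178233 − 0.034512) = 0.150000 − (0.021388)/(-0.212745) = 0.250533

0.2505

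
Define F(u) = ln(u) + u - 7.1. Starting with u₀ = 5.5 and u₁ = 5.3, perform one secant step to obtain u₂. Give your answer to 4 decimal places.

5.4116

F(5.5) = 0.104748, F(5.3) = -0.132293
u₂ = 5.300000 − (-0.132293)·(5.300000 − 5.500000) / (-0.132293 − 0.104748) = 5.300000 − (0.026459)/(-0.237041) = 5.411620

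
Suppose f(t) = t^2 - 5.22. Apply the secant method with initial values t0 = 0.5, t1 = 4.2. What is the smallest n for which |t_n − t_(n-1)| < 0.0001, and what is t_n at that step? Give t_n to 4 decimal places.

f(0.5) = -4.970000, f(4.2) = 12.420000
t2 = 4.200000 − 12.420000·(3.700000)/(17.390000) = 1.557447;  |Δ| = 2.642553
f(1.557447) = -2.794359
t3 = 1.557447 − (-2.794359)·(-2.642553)/(-15.214359) = 2.042794;  |Δ| = 0.485347
f(2.042794) = -1.046994
t4 = 2.042794 − (-1.046994)·(0.485347)/(1.747366) = 2.333606;  |Δ| = 0.290812
f(2.333606) = 0.225716
t5 = 2.333606 − 0.225716·(0.290812)/(1.272710) = 2.282030;  |Δ| = 0.051576
f(2.282030) = -0.012339
t6 = 2.282030 − (-0.012339)·(-0.051576)/(-0.238055) = 2.284703;  |Δ| = 0.002673
f(2.284703) = -0.000131
t7 = 2.284703 − (-0.000131)·(0.002673)/(0.012208) = 2.284732;  |Δ| = 0.000029
|t7 − t6| = 0.000029 < 0.0001

n = 7, t_n = 2.2847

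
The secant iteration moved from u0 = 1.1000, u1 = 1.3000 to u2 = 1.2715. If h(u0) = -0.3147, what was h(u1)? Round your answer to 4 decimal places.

The secant line through (1.1000, -0.3147) and (1.3000, h(u1)) crosses zero at u2 = 1.2715.
So (1.1000, -0.3147), (1.3000, h(u1)), (1.2715, 0) are collinear:
h(u1) = -0.3147 · (1.3000 − 1.2715) / (1.1000 − 1.2715) = -0.3147 · (0.028500)/(-0.171500) = 0.052297

0.0523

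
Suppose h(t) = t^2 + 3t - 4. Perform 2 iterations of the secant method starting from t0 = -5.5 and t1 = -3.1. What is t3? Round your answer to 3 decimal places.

h(-5.5) = 9.75000, h(-3.1) = -3.69000
t2 = -3.10000 − (-3.69000)·(-3.10000 − (-5.50000)) / (-3.69000 − 9.75000) = -3.10000 − (-8.85600)/(-13.44000) = -3.75893
h(-3.75893) = -1.14724
t3 = -3.75893 − (-1.14724)·(-3.75893 − (-3.10000)) / (-1.14724 − (-3.69000)) = -3.75893 − (0.75595)/(2.54276) = -4.05622

-4.056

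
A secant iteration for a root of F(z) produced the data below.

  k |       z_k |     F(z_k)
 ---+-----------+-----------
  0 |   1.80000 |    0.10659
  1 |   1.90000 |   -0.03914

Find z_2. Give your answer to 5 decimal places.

1.87314

z_2 = 1.90000 − (-0.03914)·(1.90000 − 1.80000) / (-0.03914 − 0.10659)
   = 1.90000 − (-0.0039140)/(-0.1457300) = 1.8731421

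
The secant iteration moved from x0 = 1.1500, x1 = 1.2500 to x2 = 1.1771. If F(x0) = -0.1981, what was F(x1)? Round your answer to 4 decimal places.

The secant line through (1.1500, -0.1981) and (1.2500, F(x1)) crosses zero at x2 = 1.1771.
So (1.1500, -0.1981), (1.2500, F(x1)), (1.1771, 0) are collinear:
F(x1) = -0.1981 · (1.2500 − 1.1771) / (1.1500 − 1.1771) = -0.1981 · (0.072900)/(-0.027100) = 0.532896

0.5329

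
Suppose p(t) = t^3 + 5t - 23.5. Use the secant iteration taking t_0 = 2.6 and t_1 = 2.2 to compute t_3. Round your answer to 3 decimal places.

p(2.6) = 7.07600, p(2.2) = -1.85200
t_2 = 2.20000 − (-1.85200)·(2.20000 − 2.60000) / (-1.85200 − 7.07600) = 2.20000 − (0.74080)/(-8.92800) = 2.28297
p(2.28297) = -0.18632
t_3 = 2.28297 − (-0.18632)·(2.28297 − 2.20000) / (-0.18632 − (-1.85200)) = 2.28297 − (-0.01546)/(1.66568) = 2.29226

2.292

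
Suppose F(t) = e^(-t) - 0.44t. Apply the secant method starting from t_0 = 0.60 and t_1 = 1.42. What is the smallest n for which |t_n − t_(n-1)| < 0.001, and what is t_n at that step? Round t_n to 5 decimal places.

n = 5, t_n = 0.91252

F(0.60) = 0.2848116, F(1.42) = -0.3830860
t_2 = 1.4200000 − (-0.3830860)·(0.8200000)/(-0.6678976) = 0.9496727;  |Δ| = 0.4703273
F(0.9496727) = -0.0309883
t_3 = 0.9496727 − (-0.0309883)·(-0.4703273)/(0.3520976) = 0.9082789;  |Δ| = 0.0413938
F(0.9082789) = 0.0035749
t_4 = 0.9082789 − 0.0035749·(-0.0413938)/(0.0345633) = 0.9125603;  |Δ| = 0.0042814
F(0.9125603) = -0.0000316
t_5 = 0.9125603 − (-0.0000316)·(0.0042814)/(-0.0036065) = 0.9125228;  |Δ| = 0.0000375
|t_5 − t_4| = 0.0000375 < 0.001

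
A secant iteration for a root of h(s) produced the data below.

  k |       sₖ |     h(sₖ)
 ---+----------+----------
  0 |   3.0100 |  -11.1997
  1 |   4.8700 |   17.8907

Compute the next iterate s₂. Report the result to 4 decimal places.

s₂ = 4.8700 − 17.8907·(4.8700 − 3.0100) / (17.8907 − (-11.1997))
   = 4.8700 − (33.276702)/(29.090400) = 3.726093

3.7261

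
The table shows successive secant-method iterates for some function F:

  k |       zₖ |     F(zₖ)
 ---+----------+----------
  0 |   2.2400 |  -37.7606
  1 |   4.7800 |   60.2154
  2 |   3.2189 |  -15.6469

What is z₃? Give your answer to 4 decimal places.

z₃ = 3.2189 − (-15.6469)·(3.2189 − 4.7800) / (-15.6469 − 60.2154)
   = 3.2189 − (24.426376)/(-75.862300) = 3.540883

3.5409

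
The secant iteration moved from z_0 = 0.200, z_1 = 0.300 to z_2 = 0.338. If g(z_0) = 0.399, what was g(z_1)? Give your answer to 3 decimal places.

The secant line through (0.200, 0.399) and (0.300, g(z_1)) crosses zero at z_2 = 0.338.
So (0.200, 0.399), (0.300, g(z_1)), (0.338, 0) are collinear:
g(z_1) = 0.399 · (0.300 − 0.338) / (0.200 − 0.338) = 0.399 · (-0.03800)/(-0.13800) = 0.10987

0.110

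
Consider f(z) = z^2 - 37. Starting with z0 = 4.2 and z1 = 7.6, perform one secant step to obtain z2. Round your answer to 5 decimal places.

f(4.2) = -19.3600000, f(7.6) = 20.7600000
z2 = 7.6000000 − 20.7600000·(7.6000000 − 4.2000000) / (20.7600000 − (-19.3600000)) = 7.6000000 − (70.5840000)/(40.1200000) = 5.8406780

5.84068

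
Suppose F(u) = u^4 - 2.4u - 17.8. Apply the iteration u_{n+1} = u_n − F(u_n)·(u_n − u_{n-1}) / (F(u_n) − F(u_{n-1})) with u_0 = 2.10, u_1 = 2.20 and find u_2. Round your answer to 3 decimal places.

2.191

F(2.10) = -3.39190, F(2.20) = 0.34560
u_2 = 2.20000 − 0.34560·(2.20000 − 2.10000) / (0.34560 − (-3.39190)) = 2.20000 − (0.03456)/(3.73750) = 2.19075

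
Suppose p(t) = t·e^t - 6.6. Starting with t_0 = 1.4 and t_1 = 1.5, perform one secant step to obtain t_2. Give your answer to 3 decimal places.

p(1.4) = -0.92272, p(1.5) = 0.12253
t_2 = 1.50000 − 0.12253·(1.50000 − 1.40000) / (0.12253 − (-0.92272)) = 1.50000 − (0.01225)/(1.04525) = 1.48828

1.488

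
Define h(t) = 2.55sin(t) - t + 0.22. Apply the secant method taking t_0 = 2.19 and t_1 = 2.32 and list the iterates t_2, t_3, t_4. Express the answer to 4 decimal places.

h(2.19) = 0.106569, h(2.32) = -0.232810
t_2 = 2.320000 − (-0.232810)·(2.320000 − 2.190000) / (-0.232810 − 0.106569) = 2.320000 − (-0.030265)/(-0.339379) = 2.230822
h(2.230822) = 0.003619
t_3 = 2.230822 − 0.003619·(2.230822 − 2.320000) / (0.003619 − (-0.232810)) = 2.230822 − (-0.000323)/(0.236429) = 2.232187
h(2.232187) = 0.000118
t_4 = 2.232187 − 0.000118·(2.232187 − 2.230822) / (0.000118 − 0.003619) = 2.232187 − (0.000000)/(-0.003501) = 2.232233

2.2308, 2.2322, 2.2322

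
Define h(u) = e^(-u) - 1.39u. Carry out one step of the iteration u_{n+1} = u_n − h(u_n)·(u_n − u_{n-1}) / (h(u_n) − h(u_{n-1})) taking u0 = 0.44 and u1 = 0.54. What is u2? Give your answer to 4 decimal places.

h(0.44) = 0.032436, h(0.54) = -0.167852
u2 = 0.540000 − (-0.167852)·(0.540000 − 0.440000) / (-0.167852 − 0.032436) = 0.540000 − (-0.016785)/(-0.200288) = 0.456195

0.4562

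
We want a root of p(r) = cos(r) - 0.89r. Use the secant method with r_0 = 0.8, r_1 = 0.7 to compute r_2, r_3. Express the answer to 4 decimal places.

0.7903, 0.7905

p(0.8) = -0.015293, p(0.7) = 0.141842
r_2 = 0.700000 − 0.141842·(0.700000 − 0.800000) / (0.141842 − (-0.015293)) = 0.700000 − (-0.014184)/(0.157135) = 0.790267
p(0.790267) = 0.000317
r_3 = 0.790267 − 0.000317·(0.790267 − 0.700000) / (0.000317 − 0.141842) = 0.790267 − (0.000029)/(-0.141525) = 0.790470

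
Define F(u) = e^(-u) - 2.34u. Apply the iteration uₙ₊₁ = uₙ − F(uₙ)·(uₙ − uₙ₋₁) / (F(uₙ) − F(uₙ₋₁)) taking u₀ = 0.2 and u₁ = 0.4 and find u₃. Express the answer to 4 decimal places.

0.3126

F(0.2) = 0.350731, F(0.4) = -0.265680
u₂ = 0.400000 − (-0.265680)·(0.400000 − 0.200000) / (-0.265680 − 0.350731) = 0.400000 − (-0.053136)/(-0.616411) = 0.313798
F(0.313798) = -0.003620
u₃ = 0.313798 − (-0.003620)·(0.313798 − 0.400000) / (-0.003620 − (-0.265680)) = 0.313798 − (0.000312)/(0.262060) = 0.312607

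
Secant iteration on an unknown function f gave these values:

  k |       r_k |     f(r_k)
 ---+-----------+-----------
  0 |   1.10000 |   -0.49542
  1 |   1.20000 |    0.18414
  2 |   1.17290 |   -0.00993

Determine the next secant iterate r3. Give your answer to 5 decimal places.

r3 = 1.17290 − (-0.00993)·(1.17290 − 1.20000) / (-0.00993 − 0.18414)
   = 1.17290 − (0.0002691)/(-0.1940700) = 1.1742866

1.17429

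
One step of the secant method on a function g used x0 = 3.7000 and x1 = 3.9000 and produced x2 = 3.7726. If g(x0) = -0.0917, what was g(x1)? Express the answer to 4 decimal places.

The secant line through (3.7000, -0.0917) and (3.9000, g(x1)) crosses zero at x2 = 3.7726.
So (3.7000, -0.0917), (3.9000, g(x1)), (3.7726, 0) are collinear:
g(x1) = -0.0917 · (3.9000 − 3.7726) / (3.7000 − 3.7726) = -0.0917 · (0.127400)/(-0.072600) = 0.160917

0.1609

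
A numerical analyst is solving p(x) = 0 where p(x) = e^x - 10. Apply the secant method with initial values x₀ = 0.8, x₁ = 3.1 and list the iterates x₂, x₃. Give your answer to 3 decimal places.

p(0.8) = -7.77446, p(3.1) = 12.19795
x₂ = 3.10000 − 12.19795·(3.10000 − 0.80000) / (12.19795 − (-7.77446)) = 3.10000 − (28.05529)/(19.97241) = 1.69530
p(1.69530) = -4.55173
x₃ = 1.69530 − (-4.55173)·(1.69530 − 3.10000) / (-4.55173 − 12.19795) = 1.69530 − (6.39383)/(-16.74968) = 2.07703

1.695, 2.077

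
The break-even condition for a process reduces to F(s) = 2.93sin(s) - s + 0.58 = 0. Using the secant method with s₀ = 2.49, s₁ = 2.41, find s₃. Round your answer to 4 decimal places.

F(2.49) = -0.133091, F(2.41) = 0.127403
s₂ = 2.410000 − 0.127403·(2.410000 − 2.490000) / (0.127403 − (-0.133091)) = 2.410000 − (-0.010192)/(0.260494) = 2.449127
F(2.449127) = 0.001495
s₃ = 2.449127 − 0.001495·(2.449127 − 2.410000) / (0.001495 − 0.127403) = 2.449127 − (0.000058)/(-0.125908) = 2.449591

2.4496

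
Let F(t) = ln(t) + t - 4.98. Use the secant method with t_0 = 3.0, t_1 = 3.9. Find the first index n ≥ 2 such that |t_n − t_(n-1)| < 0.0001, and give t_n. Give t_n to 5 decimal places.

F(3.0) = -0.8813877, F(3.9) = 0.2809766
t_2 = 3.9000000 − 0.2809766·(0.9000000)/(1.1623643) = 3.6824444;  |Δ| = 0.2175556
F(3.6824444) = 0.0060211
t_3 = 3.6824444 − 0.0060211·(-0.2175556)/(-0.2749554) = 3.6776802;  |Δ| = 0.0047642
F(3.6776802) = -0.0000376
t_4 = 3.6776802 − (-0.0000376)·(-0.0047642)/(-0.0060587) = 3.6777098;  |Δ| = 0.0000296
|t_4 − t_3| = 0.0000296 < 0.0001

n = 4, t_n = 3.67771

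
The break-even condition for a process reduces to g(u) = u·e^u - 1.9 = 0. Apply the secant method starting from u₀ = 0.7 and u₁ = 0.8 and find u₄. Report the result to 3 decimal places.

0.829

g(0.7) = -0.49037, g(0.8) = -0.11957
u₂ = 0.80000 − (-0.11957)·(0.80000 − 0.70000) / (-0.11957 − (-0.49037)) = 0.80000 − (-0.01196)/(0.37081) = 0.83225
g(0.83225) = 0.01289
u₃ = 0.83225 − 0.01289·(0.83225 − 0.80000) / (0.01289 − (-0.11957)) = 0.83225 − (0.00042)/(0.13246) = 0.82911
g(0.82911) = -0.00029
u₄ = 0.82911 − (-0.00029)·(0.82911 − 0.83225) / (-0.00029 − 0.01289) = 0.82911 − (0.00000)/(-0.01319) = 0.82918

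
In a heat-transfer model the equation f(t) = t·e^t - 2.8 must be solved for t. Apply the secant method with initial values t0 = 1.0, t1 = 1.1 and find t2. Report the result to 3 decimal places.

f(1.0) = -0.08172, f(1.1) = 0.50458
t2 = 1.10000 − 0.50458·(1.10000 − 1.00000) / (0.50458 − (-0.08172)) = 1.10000 − (0.05046)/(0.58630) = 1.01394

1.014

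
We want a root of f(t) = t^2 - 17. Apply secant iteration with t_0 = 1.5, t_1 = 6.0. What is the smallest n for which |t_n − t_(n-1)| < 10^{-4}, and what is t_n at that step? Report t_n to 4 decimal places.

f(1.5) = -14.750000, f(6.0) = 19.000000
t_2 = 6.000000 − 19.000000·(4.500000)/(33.750000) = 3.466667;  |Δ| = 2.533333
f(3.466667) = -4.982222
t_3 = 3.466667 − (-4.982222)·(-2.533333)/(-23.982222) = 3.992958;  |Δ| = 0.526291
f(3.992958) = -1.056288
t_4 = 3.992958 − (-1.056288)·(0.526291)/(3.925934) = 4.134558;  |Δ| = 0.141601
f(4.134558) = 0.094574
t_5 = 4.134558 − 0.094574·(0.141601)/(1.150862) = 4.122922;  |Δ| = 0.011636
f(4.122922) = -0.001512
t_6 = 4.122922 − (-0.001512)·(-0.011636)/(-0.096086) = 4.123105;  |Δ| = 0.000183
f(4.123105) = -0.000002
t_7 = 4.123105 − (-0.000002)·(0.000183)/(0.001510) = 4.123106;  |Δ| = 0.000000
|t_7 − t_6| = 0.000000 < 10^{-4}

n = 7, t_n = 4.1231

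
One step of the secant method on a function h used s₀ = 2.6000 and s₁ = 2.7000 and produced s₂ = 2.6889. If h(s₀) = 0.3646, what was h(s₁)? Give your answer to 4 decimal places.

-0.0455

The secant line through (2.6000, 0.3646) and (2.7000, h(s₁)) crosses zero at s₂ = 2.6889.
So (2.6000, 0.3646), (2.7000, h(s₁)), (2.6889, 0) are collinear:
h(s₁) = 0.3646 · (2.7000 − 2.6889) / (2.6000 − 2.6889) = 0.3646 · (0.011100)/(-0.088900) = -0.045524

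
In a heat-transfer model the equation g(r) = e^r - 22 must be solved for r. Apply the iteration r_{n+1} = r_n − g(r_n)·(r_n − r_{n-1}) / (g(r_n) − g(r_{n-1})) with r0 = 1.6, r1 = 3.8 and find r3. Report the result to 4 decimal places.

2.9080

g(1.6) = -17.046968, g(3.8) = 22.701184
r2 = 3.800000 − 22.701184·(3.800000 − 1.600000) / (22.701184 − (-17.046968)) = 3.800000 − (49.942606)/(39.748152) = 2.543524
g(2.543524) = -9.275569
r3 = 2.543524 − (-9.275569)·(2.543524 − 3.800000) / (-9.275569 − 22.701184) = 2.543524 − (11.654532)/(-31.976754) = 2.907993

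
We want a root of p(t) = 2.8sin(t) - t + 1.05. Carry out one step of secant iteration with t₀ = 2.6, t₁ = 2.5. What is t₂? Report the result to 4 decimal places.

2.5679

p(2.6) = -0.106596, p(2.5) = 0.225722
t₂ = 2.500000 − 0.225722·(2.500000 − 2.600000) / (0.225722 − (-0.106596)) = 2.500000 − (-0.022572)/(0.332318) = 2.567923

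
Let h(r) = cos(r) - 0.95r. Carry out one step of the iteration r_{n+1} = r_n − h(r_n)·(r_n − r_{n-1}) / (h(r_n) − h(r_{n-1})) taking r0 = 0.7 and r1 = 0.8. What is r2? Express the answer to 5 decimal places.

h(0.7) = 0.0998422, h(0.8) = -0.0632933
r2 = 0.8000000 − (-0.0632933)·(0.8000000 − 0.7000000) / (-0.0632933 − 0.0998422) = 0.8000000 − (-0.0063293)/(-0.1631355) = 0.7612020

0.76120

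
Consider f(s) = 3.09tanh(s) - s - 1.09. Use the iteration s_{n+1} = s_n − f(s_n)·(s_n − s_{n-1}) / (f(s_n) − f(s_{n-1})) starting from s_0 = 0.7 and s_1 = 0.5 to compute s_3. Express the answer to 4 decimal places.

0.6272

f(0.7) = 0.077496, f(0.5) = -0.162058
s_2 = 0.500000 − (-0.162058)·(0.500000 − 0.700000) / (-0.162058 − 0.077496) = 0.500000 − (0.032412)/(-0.239554) = 0.635300
f(0.635300) = 0.010324
s_3 = 0.635300 − 0.010324·(0.635300 − 0.500000) / (0.010324 − (-0.162058)) = 0.635300 − (0.001397)/(0.172382) = 0.627196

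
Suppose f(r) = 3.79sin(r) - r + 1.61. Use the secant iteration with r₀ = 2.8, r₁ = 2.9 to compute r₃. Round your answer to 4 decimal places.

2.8174

f(2.8) = 0.079605, f(2.9) = -0.383245
r₂ = 2.900000 − (-0.383245)·(2.900000 − 2.800000) / (-0.383245 − 0.079605) = 2.900000 − (-0.038325)/(-0.462850) = 2.817199
f(2.817199) = 0.000804
r₃ = 2.817199 − 0.000804·(2.817199 − 2.900000) / (0.000804 − (-0.383245)) = 2.817199 − (-0.000067)/(0.384049) = 2.817372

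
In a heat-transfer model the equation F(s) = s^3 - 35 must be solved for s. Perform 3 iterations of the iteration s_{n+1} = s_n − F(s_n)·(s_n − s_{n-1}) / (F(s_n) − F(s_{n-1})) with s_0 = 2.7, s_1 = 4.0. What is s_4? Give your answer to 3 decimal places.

F(2.7) = -15.31700, F(4.0) = 29.00000
s_2 = 4.00000 − 29.00000·(4.00000 − 2.70000) / (29.00000 − (-15.31700)) = 4.00000 − (37.70000)/(44.31700) = 3.14931
F(3.14931) = -3.76464
s_3 = 3.14931 − (-3.76464)·(3.14931 − 4.00000) / (-3.76464 − 29.00000) = 3.14931 − (3.20254)/(-32.76464) = 3.24705
F(3.24705) = -0.76513
s_4 = 3.24705 − (-0.76513)·(3.24705 − 3.14931) / (-0.76513 − (-3.76464)) = 3.24705 − (-0.07479)/(2.99951) = 3.27199

3.272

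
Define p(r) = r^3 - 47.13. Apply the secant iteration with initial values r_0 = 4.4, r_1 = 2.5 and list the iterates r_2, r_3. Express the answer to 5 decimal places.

p(4.4) = 38.0540000, p(2.5) = -31.5050000
r_2 = 2.5000000 − (-31.5050000)·(2.5000000 − 4.4000000) / (-31.5050000 − 38.0540000) = 2.5000000 − (59.8595000)/(-69.5590000) = 3.3605572
p(3.3605572) = -9.1780683
r_3 = 3.3605572 − (-9.1780683)·(3.3605572 − 2.5000000) / (-9.1780683 − (-31.5050000)) = 3.3605572 − (-7.8982530)/(22.3269317) = 3.7143117

3.36056, 3.71431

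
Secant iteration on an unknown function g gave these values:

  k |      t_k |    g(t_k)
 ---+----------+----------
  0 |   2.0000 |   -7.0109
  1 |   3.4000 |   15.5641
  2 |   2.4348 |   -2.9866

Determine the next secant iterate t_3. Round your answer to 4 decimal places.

2.5902

t_3 = 2.4348 − (-2.9866)·(2.4348 − 3.4000) / (-2.9866 − 15.5641)
   = 2.4348 − (2.882666)/(-18.550700) = 2.590194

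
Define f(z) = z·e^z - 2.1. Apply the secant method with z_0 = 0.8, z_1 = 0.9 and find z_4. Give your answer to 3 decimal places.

f(0.8) = -0.31957, f(0.9) = 0.11364
z_2 = 0.90000 − 0.11364·(0.90000 − 0.80000) / (0.11364 − (-0.31957)) = 0.90000 − (0.01136)/(0.43321) = 0.87377
f(0.87377) = -0.00652
z_3 = 0.87377 − (-0.00652)·(0.87377 − 0.90000) / (-0.00652 − 0.11364) = 0.87377 − (0.00017)/(-0.12017) = 0.87519
f(0.87519) = -0.00012
z_4 = 0.87519 − (-0.00012)·(0.87519 − 0.87377) / (-0.00012 − (-0.00652)) = 0.87519 − (0.00000)/(0.00640) = 0.87522

0.875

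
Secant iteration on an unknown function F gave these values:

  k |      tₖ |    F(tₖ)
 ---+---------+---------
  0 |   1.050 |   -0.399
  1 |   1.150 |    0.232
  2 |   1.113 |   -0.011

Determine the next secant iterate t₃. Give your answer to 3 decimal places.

1.115

t₃ = 1.113 − (-0.011)·(1.113 − 1.150) / (-0.011 − 0.232)
   = 1.113 − (0.00041)/(-0.24300) = 1.11467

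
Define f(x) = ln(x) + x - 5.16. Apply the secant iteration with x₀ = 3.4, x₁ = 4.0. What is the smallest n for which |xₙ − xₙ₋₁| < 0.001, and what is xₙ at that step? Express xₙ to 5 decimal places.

n = 4, xₙ = 3.81980

f(3.4) = -0.5362246, f(4.0) = 0.2262944
x₂ = 4.0000000 − 0.2262944·(0.6000000)/(0.7625189) = 3.8219367;  |Δ| = 0.1780633
f(3.8219367) = 0.0026940
x₃ = 3.8219367 − 0.0026940·(-0.1780633)/(-0.2236003) = 3.8197914;  |Δ| = 0.0021454
f(3.8197914) = -0.0000128
x₄ = 3.8197914 − (-0.0000128)·(-0.0021454)/(-0.0027069) = 3.8198015;  |Δ| = 0.0000102
|x₄ − x₃| = 0.0000102 < 0.001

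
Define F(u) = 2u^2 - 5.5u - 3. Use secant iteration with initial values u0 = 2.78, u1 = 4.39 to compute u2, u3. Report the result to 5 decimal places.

3.10050, 3.18768

F(2.78) = -2.8332000, F(4.39) = 11.3992000
u2 = 4.3900000 − 11.3992000·(4.3900000 − 2.7800000) / (11.3992000 − (-2.8332000)) = 4.3900000 − (18.3527120)/(14.2324000) = 3.1004977
F(3.1004977) = -0.8265651
u3 = 3.1004977 − (-0.8265651)·(3.1004977 − 4.3900000) / (-0.8265651 − 11.3992000) = 3.1004977 − (1.0658576)/(-12.2257651) = 3.1876790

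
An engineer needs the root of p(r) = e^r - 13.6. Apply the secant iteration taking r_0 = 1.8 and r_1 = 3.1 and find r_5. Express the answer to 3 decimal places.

p(1.8) = -7.55035, p(3.1) = 8.59795
r_2 = 3.10000 − 8.59795·(3.10000 − 1.80000) / (8.59795 − (-7.55035)) = 3.10000 − (11.17734)/(16.14830) = 2.40783
p(2.40783) = -2.49015
r_3 = 2.40783 − (-2.49015)·(2.40783 − 3.10000) / (-2.49015 − 8.59795) = 2.40783 − (1.72360)/(-11.08810) = 2.56328
p(2.56328) = -0.62171
r_4 = 2.56328 − (-0.62171)·(2.56328 − 2.40783) / (-0.62171 − (-2.49015)) = 2.56328 − (-0.09664)/(1.86844) = 2.61500
p(2.61500) = 0.06724
r_5 = 2.61500 − 0.06724·(2.61500 − 2.56328) / (0.06724 − (-0.62171)) = 2.61500 − (0.00348)/(0.68894) = 2.60995

2.610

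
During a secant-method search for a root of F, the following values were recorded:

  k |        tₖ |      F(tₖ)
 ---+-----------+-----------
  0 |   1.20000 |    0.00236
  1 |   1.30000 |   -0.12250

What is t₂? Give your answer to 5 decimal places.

t₂ = 1.30000 − (-0.12250)·(1.30000 − 1.20000) / (-0.12250 − 0.00236)
   = 1.30000 − (-0.0122500)/(-0.1248600) = 1.2018901

1.20189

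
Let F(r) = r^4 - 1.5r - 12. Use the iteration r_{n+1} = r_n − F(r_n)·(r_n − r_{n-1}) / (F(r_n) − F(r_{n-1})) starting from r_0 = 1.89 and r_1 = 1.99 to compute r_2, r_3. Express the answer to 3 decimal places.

F(1.89) = -2.07510, F(1.99) = 0.69739
r_2 = 1.99000 − 0.69739·(1.99000 − 1.89000) / (0.69739 − (-2.07510)) = 1.99000 − (0.06974)/(2.77249) = 1.96485
F(1.96485) = -0.04288
r_3 = 1.96485 − (-0.04288)·(1.96485 − 1.99000) / (-0.04288 − 0.69739) = 1.96485 − (0.00108)/(-0.74027) = 1.96630

1.965, 1.966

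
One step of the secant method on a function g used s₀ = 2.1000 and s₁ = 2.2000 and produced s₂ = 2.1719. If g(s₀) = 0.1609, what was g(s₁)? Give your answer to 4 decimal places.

-0.0629

The secant line through (2.1000, 0.1609) and (2.2000, g(s₁)) crosses zero at s₂ = 2.1719.
So (2.1000, 0.1609), (2.2000, g(s₁)), (2.1719, 0) are collinear:
g(s₁) = 0.1609 · (2.2000 − 2.1719) / (2.1000 − 2.1719) = 0.1609 · (0.028100)/(-0.071900) = -0.062883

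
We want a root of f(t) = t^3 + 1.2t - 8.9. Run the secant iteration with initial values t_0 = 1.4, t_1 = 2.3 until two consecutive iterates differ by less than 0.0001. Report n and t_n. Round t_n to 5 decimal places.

f(1.4) = -4.4760000, f(2.3) = 6.0270000
t_2 = 2.3000000 − 6.0270000·(0.9000000)/(10.5030000) = 1.7835476;  |Δ| = 0.5164524
f(1.7835476) = -1.0862034
t_3 = 1.7835476 − (-1.0862034)·(-0.5164524)/(-7.1132034) = 1.8624111;  |Δ| = 0.0788635
f(1.8624111) = -0.2051939
t_4 = 1.8624111 − (-0.2051939)·(0.0788635)/(0.8810095) = 1.8807790;  |Δ| = 0.0183679
f(1.8807790) = 0.0098704
t_5 = 1.8807790 − 0.0098704·(0.0183679)/(0.2150643) = 1.8799360;  |Δ| = 0.0008430
f(1.8799360) = -0.0000831
t_6 = 1.8799360 − (-0.0000831)·(-0.0008430)/(-0.0099535) = 1.8799431;  |Δ| = 0.0000070
|t_6 − t_5| = 0.0000070 < 0.0001

n = 6, t_n = 1.87994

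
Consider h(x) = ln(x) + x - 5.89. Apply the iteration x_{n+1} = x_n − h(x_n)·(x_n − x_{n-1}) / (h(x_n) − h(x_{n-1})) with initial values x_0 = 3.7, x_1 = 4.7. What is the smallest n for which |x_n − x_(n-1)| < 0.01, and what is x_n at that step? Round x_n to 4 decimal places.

n = 3, x_n = 4.4068

h(3.7) = -0.881667, h(4.7) = 0.357563
x_2 = 4.700000 − 0.357563·(1.000000)/(1.239230) = 4.411464;  |Δ| = 0.288536
h(4.411464) = 0.005670
x_3 = 4.411464 − 0.005670·(-0.288536)/(-0.351892) = 4.406814;  |Δ| = 0.004650
|x_3 − x_2| = 0.004650 < 0.01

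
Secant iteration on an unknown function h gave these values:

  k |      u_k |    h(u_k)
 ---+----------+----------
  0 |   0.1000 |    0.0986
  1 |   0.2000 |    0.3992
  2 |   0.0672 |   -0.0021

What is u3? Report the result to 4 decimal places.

u3 = 0.0672 − (-0.0021)·(0.0672 − 0.2000) / (-0.0021 − 0.3992)
   = 0.0672 − (0.000279)/(-0.401300) = 0.067895

0.0679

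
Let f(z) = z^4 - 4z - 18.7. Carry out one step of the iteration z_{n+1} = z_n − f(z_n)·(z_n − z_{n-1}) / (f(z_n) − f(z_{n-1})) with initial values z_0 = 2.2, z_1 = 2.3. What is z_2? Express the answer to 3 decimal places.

f(2.2) = -4.07440, f(2.3) = 0.08410
z_2 = 2.30000 − 0.08410·(2.30000 − 2.20000) / (0.08410 − (-4.07440)) = 2.30000 − (0.00841)/(4.15850) = 2.29798

2.298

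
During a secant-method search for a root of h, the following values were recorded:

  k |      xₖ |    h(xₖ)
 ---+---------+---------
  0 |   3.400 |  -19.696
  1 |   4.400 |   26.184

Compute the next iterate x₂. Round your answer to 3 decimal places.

x₂ = 4.400 − 26.184·(4.400 − 3.400) / (26.184 − (-19.696))
   = 4.400 − (26.18400)/(45.88000) = 3.82929

3.829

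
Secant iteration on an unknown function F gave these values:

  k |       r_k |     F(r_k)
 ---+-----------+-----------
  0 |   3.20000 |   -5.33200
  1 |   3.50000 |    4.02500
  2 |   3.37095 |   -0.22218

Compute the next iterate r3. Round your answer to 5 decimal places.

r3 = 3.37095 − (-0.22218)·(3.37095 − 3.50000) / (-0.22218 − 4.02500)
   = 3.37095 − (0.0286723)/(-4.2471800) = 3.3777009

3.37770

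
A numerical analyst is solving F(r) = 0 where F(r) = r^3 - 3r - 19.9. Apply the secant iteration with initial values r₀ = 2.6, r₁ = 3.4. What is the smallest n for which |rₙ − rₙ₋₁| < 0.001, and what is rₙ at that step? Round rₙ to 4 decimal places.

n = 5, rₙ = 3.0769

F(2.6) = -10.124000, F(3.4) = 9.204000
r₂ = 3.400000 − 9.204000·(0.800000)/(19.328000) = 3.019040;  |Δ| = 0.380960
F(3.019040) = -1.439777
r₃ = 3.019040 − (-1.439777)·(-0.380960)/(-10.643777) = 3.070572;  |Δ| = 0.051532
F(3.070572) = -0.161097
r₄ = 3.070572 − (-0.161097)·(0.051532)/(1.278680) = 3.077064;  |Δ| = 0.006492
F(3.077064) = 0.003453
r₅ = 3.077064 − 0.003453·(0.006492)/(0.164550) = 3.076928;  |Δ| = 0.000136
|r₅ − r₄| = 0.000136 < 0.001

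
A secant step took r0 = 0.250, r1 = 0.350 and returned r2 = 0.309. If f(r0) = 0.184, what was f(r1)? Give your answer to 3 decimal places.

The secant line through (0.250, 0.184) and (0.350, f(r1)) crosses zero at r2 = 0.309.
So (0.250, 0.184), (0.350, f(r1)), (0.309, 0) are collinear:
f(r1) = 0.184 · (0.350 − 0.309) / (0.250 − 0.309) = 0.184 · (0.04100)/(-0.05900) = -0.12786

-0.128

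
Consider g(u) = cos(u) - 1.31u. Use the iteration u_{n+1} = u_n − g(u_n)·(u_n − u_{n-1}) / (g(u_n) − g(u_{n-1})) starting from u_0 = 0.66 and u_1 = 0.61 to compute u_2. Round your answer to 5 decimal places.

0.62080

g(0.66) = -0.0746078, g(0.61) = 0.0205480
u_2 = 0.6100000 − 0.0205480·(0.6100000 − 0.6600000) / (0.0205480 − (-0.0746078)) = 0.6100000 − (-0.0010274)/(0.0951558) = 0.6207970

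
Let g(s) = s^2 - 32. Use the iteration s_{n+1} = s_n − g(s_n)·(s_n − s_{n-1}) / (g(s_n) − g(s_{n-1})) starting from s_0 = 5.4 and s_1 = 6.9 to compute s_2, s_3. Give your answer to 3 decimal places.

5.631, 5.654

g(5.4) = -2.84000, g(6.9) = 15.61000
s_2 = 6.90000 − 15.61000·(6.90000 − 5.40000) / (15.61000 − (-2.84000)) = 6.90000 − (23.41500)/(18.45000) = 5.63089
g(5.63089) = -0.29303
s_3 = 5.63089 − (-0.29303)·(5.63089 − 6.90000) / (-0.29303 − 15.61000) = 5.63089 − (0.37189)/(-15.90303) = 5.65428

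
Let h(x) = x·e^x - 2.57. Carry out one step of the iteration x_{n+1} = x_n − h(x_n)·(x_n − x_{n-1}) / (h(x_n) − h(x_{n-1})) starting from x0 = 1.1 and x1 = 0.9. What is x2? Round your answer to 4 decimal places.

h(1.1) = 0.734583, h(0.9) = -0.356357
x2 = 0.900000 − (-0.356357)·(0.900000 − 1.100000) / (-0.356357 − 0.734583) = 0.900000 − (0.071271)/(-1.090940) = 0.965330

0.9653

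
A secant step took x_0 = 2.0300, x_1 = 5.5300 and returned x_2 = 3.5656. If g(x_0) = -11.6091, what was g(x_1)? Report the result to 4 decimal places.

The secant line through (2.0300, -11.6091) and (5.5300, g(x_1)) crosses zero at x_2 = 3.5656.
So (2.0300, -11.6091), (5.5300, g(x_1)), (3.5656, 0) are collinear:
g(x_1) = -11.6091 · (5.5300 − 3.5656) / (2.0300 − 3.5656) = -11.6091 · (1.964400)/(-1.535600) = 14.850818

14.8508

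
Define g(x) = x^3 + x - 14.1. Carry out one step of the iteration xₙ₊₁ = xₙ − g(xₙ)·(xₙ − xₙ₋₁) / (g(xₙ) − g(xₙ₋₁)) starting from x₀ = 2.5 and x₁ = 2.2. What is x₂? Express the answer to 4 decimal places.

2.2712

g(2.5) = 4.025000, g(2.2) = -1.252000
x₂ = 2.200000 − (-1.252000)·(2.200000 − 2.500000) / (-1.252000 − 4.025000) = 2.200000 − (0.375600)/(-5.277000) = 2.271177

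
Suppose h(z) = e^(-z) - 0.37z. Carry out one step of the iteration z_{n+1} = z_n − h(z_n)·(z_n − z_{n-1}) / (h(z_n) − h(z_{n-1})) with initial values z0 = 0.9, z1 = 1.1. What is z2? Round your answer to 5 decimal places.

0.99962

h(0.9) = 0.0735697, h(1.1) = -0.0741289
z2 = 1.1000000 − (-0.0741289)·(1.1000000 − 0.9000000) / (-0.0741289 − 0.0735697) = 1.1000000 − (-0.0148258)/(-0.1476986) = 0.9996214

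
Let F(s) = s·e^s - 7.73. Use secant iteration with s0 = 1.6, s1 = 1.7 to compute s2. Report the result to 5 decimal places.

1.58589

F(1.6) = 0.1948519, F(1.7) = 1.5757106
s2 = 1.7000000 − 1.5757106·(1.7000000 − 1.6000000) / (1.5757106 − 0.1948519) = 1.7000000 − (0.1575711)/(1.3808587) = 1.5858891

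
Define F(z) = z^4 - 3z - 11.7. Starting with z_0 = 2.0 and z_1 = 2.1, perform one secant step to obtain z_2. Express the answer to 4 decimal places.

F(2.0) = -1.700000, F(2.1) = 1.448100
z_2 = 2.100000 − 1.448100·(2.100000 − 2.000000) / (1.448100 − (-1.700000)) = 2.100000 − (0.144810)/(3.148100) = 2.054001

2.0540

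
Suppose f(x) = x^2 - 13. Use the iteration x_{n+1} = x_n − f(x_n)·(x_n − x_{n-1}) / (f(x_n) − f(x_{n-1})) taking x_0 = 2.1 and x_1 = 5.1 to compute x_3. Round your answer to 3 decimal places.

f(2.1) = -8.59000, f(5.1) = 13.01000
x_2 = 5.10000 − 13.01000·(5.10000 − 2.10000) / (13.01000 − (-8.59000)) = 5.10000 − (39.03000)/(21.60000) = 3.29306
f(3.29306) = -2.15579
x_3 = 3.29306 − (-2.15579)·(3.29306 − 5.10000) / (-2.15579 − 13.01000) = 3.29306 − (3.89538)/(-15.16579) = 3.54991

3.550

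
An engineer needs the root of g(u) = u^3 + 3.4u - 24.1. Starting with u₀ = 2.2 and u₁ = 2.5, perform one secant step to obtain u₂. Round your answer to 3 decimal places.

2.499

g(2.2) = -5.97200, g(2.5) = 0.02500
u₂ = 2.50000 − 0.02500·(2.50000 − 2.20000) / (0.02500 − (-5.97200)) = 2.50000 − (0.00750)/(5.99700) = 2.49875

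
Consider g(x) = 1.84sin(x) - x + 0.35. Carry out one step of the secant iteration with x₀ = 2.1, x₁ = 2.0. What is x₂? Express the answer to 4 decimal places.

g(2.1) = -0.161695, g(2.0) = 0.023107
x₂ = 2.000000 − 0.023107·(2.000000 − 2.100000) / (0.023107 − (-0.161695)) = 2.000000 − (-0.002311)/(0.184802) = 2.012504

2.0125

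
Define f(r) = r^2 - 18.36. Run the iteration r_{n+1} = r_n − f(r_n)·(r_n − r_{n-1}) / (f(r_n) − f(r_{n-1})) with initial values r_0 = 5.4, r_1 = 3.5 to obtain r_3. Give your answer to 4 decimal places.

f(5.4) = 10.800000, f(3.5) = -6.110000
r_2 = 3.500000 − (-6.110000)·(3.500000 − 5.400000) / (-6.110000 − 10.800000) = 3.500000 − (11.609000)/(-16.910000) = 4.186517
f(4.186517) = -0.833077
r_3 = 4.186517 − (-0.833077)·(4.186517 − 3.500000) / (-0.833077 − (-6.110000)) = 4.186517 − (-0.571921)/(5.276923) = 4.294898

4.2949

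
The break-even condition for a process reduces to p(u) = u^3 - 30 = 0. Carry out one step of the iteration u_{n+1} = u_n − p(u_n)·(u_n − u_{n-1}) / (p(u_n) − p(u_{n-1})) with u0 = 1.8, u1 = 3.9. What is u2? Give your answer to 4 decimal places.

p(1.8) = -24.168000, p(3.9) = 29.319000
u2 = 3.900000 − 29.319000·(3.900000 − 1.800000) / (29.319000 − (-24.168000)) = 3.900000 − (61.569900)/(53.487000) = 2.748881

2.7489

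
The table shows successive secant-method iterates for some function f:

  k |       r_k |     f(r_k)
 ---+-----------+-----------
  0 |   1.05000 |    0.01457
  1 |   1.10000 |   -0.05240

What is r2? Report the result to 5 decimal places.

1.06088

r2 = 1.10000 − (-0.05240)·(1.10000 − 1.05000) / (-0.05240 − 0.01457)
   = 1.10000 − (-0.0026200)/(-0.0669700) = 1.0608780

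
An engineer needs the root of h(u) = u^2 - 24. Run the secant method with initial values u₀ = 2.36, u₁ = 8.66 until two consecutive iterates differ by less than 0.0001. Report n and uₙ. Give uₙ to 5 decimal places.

n = 7, uₙ = 4.89898

h(2.36) = -18.4304000, h(8.66) = 50.9956000
u₂ = 8.6600000 − 50.9956000·(6.3000000)/(69.4260000) = 4.0324501;  |Δ| = 4.6275499
h(4.0324501) = -7.7393463
u₃ = 4.0324501 − (-7.7393463)·(-4.6275499)/(-58.7349463) = 4.6422099;  |Δ| = 0.6097598
h(4.6422099) = -2.4498870
u₄ = 4.6422099 − (-2.4498870)·(0.6097598)/(5.2894593) = 4.9246287;  |Δ| = 0.2824188
h(4.9246287) = 0.2519680
u₅ = 4.9246287 − 0.2519680·(0.2824188)/(2.7018550) = 4.8982911;  |Δ| = 0.0263376
h(4.8982911) = -0.0067446
u₆ = 4.8982911 − (-0.0067446)·(-0.0263376)/(-0.2587126) = 4.8989777;  |Δ| = 0.0006866
h(4.8989777) = -0.0000176
u₇ = 4.8989777 − (-0.0000176)·(0.0006866)/(0.0067270) = 4.8989795;  |Δ| = 0.0000018
|u₇ − u₆| = 0.0000018 < 0.0001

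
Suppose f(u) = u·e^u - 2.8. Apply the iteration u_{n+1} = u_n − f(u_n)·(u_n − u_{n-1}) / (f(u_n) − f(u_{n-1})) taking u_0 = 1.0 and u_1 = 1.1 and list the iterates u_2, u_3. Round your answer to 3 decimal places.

f(1.0) = -0.08172, f(1.1) = 0.50458
u_2 = 1.10000 − 0.50458·(1.10000 − 1.00000) / (0.50458 − (-0.08172)) = 1.10000 − (0.05046)/(0.58630) = 1.01394
f(1.01394) = -0.00515
u_3 = 1.01394 − (-0.00515)·(1.01394 − 1.10000) / (-0.00515 − 0.50458) = 1.01394 − (0.00044)/(-0.50973) = 1.01481

1.014, 1.015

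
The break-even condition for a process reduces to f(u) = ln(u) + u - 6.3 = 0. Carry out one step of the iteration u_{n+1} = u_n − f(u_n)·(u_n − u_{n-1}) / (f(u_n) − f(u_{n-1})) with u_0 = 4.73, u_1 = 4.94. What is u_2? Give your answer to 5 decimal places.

4.74332

f(4.73) = -0.0160748, f(4.94) = 0.2373653
u_2 = 4.9400000 − 0.2373653·(4.9400000 − 4.7300000) / (0.2373653 − (-0.0160748)) = 4.9400000 − (0.0498467)/(0.2534401) = 4.7433195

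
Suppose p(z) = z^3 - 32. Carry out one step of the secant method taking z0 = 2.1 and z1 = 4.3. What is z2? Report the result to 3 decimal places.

p(2.1) = -22.73900, p(4.3) = 47.50700
z2 = 4.30000 − 47.50700·(4.30000 − 2.10000) / (47.50700 − (-22.73900)) = 4.30000 − (104.51540)/(70.24600) = 2.81215

2.812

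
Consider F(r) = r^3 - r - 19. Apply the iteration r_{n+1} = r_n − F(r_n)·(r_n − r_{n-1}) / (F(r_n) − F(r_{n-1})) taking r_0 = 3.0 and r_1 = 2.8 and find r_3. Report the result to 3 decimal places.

2.793

F(3.0) = 5.00000, F(2.8) = 0.15200
r_2 = 2.80000 − 0.15200·(2.80000 − 3.00000) / (0.15200 − 5.00000) = 2.80000 − (-0.03040)/(-4.84800) = 2.79373
F(2.79373) = 0.01112
r_3 = 2.79373 − 0.01112·(2.79373 − 2.80000) / (0.01112 − 0.15200) = 2.79373 − (-0.00007)/(-0.14088) = 2.79323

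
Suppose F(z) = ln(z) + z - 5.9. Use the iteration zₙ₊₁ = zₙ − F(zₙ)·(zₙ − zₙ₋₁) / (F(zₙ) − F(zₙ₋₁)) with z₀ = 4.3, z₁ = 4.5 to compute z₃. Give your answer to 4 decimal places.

F(4.3) = -0.141385, F(4.5) = 0.104077
z₂ = 4.500000 − 0.104077·(4.500000 − 4.300000) / (0.104077 − (-0.141385)) = 4.500000 − (0.020815)/(0.245462) = 4.415199
F(4.415199) = 0.000252
z₃ = 4.415199 − 0.000252·(4.415199 − 4.500000) / (0.000252 − 0.104077) = 4.415199 − (-0.000021)/(-0.103826) = 4.414993

4.4150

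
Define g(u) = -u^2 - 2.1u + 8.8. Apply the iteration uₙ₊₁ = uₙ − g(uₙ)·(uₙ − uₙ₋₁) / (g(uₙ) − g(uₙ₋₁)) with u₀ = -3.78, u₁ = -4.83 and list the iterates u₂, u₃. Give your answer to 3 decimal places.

g(-3.78) = 2.44960, g(-4.83) = -4.38590
u₂ = -4.83000 − (-4.38590)·(-4.83000 − (-3.78000)) / (-4.38590 − 2.44960) = -4.83000 − (4.60520)/(-6.83550) = -4.15628
g(-4.15628) = 0.25351
u₃ = -4.15628 − 0.25351·(-4.15628 − (-4.83000)) / (0.25351 − (-4.38590)) = -4.15628 − (0.17079)/(4.63941) = -4.19310

-4.156, -4.193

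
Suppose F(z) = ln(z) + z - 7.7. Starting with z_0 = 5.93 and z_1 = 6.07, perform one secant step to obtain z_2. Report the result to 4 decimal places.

5.9214

F(5.93) = 0.010024, F(6.07) = 0.173359
z_2 = 6.070000 − 0.173359·(6.070000 − 5.930000) / (0.173359 − 0.010024) = 6.070000 − (0.024270)/(0.163334) = 5.921408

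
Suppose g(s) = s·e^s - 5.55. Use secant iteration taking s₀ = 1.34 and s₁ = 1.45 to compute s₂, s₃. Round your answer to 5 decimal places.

g(1.34) = -0.4324817, g(1.45) = 0.6315160
s₂ = 1.4500000 − 0.6315160·(1.4500000 − 1.3400000) / (0.6315160 − (-0.4324817)) = 1.4500000 − (0.0694668)/(1.0639977) = 1.3847115
g(1.3847115) = -0.0199138
s₃ = 1.3847115 − (-0.0199138)·(1.3847115 − 1.4500000) / (-0.0199138 − 0.6315160) = 1.3847115 − (0.0013001)/(-0.6514299) = 1.3867074

1.38471, 1.38671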